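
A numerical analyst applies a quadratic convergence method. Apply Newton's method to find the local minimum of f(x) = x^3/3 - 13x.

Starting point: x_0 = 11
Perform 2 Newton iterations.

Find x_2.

f(x) = x^3/3 - 13x
f'(x) = x^2 - 13, f''(x) = 2x
Newton update: x_{n+1} = x_n - (x_n^2 - 13)/(2*x_n)
Step 1: x_0 = 11, f'=108, f''=22, x_1 = 67/11
Step 2: x_1 = 67/11, f'=2916/121, f''=134/11, x_2 = 3031/737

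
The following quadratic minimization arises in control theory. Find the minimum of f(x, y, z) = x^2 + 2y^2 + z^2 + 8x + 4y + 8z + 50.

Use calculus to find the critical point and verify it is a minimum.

f(x,y,z) = x^2 + 2y^2 + z^2 + 8x + 4y + 8z + 50
df/dx = 2x + (8) = 0 => x = -4
df/dy = 4y + (4) = 0 => y = -1
df/dz = 2z + (8) = 0 => z = -4
f(-4,-1,-4) = 1*(-4)^2 + 2*(-1)^2 + 1*(-4)^2 + 8*(-4) + 4*(-1) + 8*(-4) + 50 = 16
Hessian is diagonal with entries 2, 4, 2 > 0, confirmed minimum.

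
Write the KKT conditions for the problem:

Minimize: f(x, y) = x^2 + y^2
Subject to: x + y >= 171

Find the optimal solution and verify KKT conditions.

KKT conditions for min x^2 + y^2 s.t. x + y >= 171:
Stationarity: 2x = mu, 2y = mu
So x = y = mu/2.
Complementary slackness: mu*(x + y - 171) = 0
Primal feasibility: x + y >= 171; dual feasibility: mu >= 0
If mu = 0 then x = y = 0, but 0 + 0 < 171 is infeasible, so the constraint is active.
Constraint active: x + y = 2*(mu/2) = 171 => mu = 171
x = y = 171/2, f = 29241/2
Verify: stationarity 2*(171/2) = 171 = mu; primal 171/2 + 171/2 = 171 >= 171; dual mu = 171 >= 0; complementary slackness 171*(171 - 171) = 0. All KKT conditions hold.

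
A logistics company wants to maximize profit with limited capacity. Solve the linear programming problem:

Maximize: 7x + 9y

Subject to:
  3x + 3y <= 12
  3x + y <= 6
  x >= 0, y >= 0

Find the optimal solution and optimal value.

Feasible vertices: (0, 0), (0, 4), (1, 3), (2, 0)
Objective 7x + 9y at each:
  (0, 0): 0
  (0, 4): 36
  (1, 3): 34
  (2, 0): 14
Maximum is 36 at (0, 4).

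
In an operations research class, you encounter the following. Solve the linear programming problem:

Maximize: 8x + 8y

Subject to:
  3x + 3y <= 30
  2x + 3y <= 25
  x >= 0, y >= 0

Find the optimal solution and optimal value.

Feasible vertices: (0, 0), (0, 25/3), (5, 5), (10, 0)
Objective 8x + 8y at each:
  (0, 0): 0
  (0, 25/3): 200/3
  (5, 5): 80
  (10, 0): 80
Maximum is 80 at (5, 5).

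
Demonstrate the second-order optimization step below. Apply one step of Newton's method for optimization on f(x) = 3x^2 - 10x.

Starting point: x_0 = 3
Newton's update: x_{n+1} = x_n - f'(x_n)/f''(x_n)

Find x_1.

f(x) = 3x^2 - 10x
f'(x) = 6x + (-10), f''(x) = 6
Newton step: x_1 = x_0 - f'(x_0)/f''(x_0)
f'(3) = 8
x_1 = 3 - 8/6 = 5/3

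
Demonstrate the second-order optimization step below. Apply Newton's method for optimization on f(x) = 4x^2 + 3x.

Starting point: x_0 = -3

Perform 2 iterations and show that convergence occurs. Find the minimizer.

f(x) = 4x^2 + 3x, f'(x) = 8x + (3), f''(x) = 8
Step 1: f'(-3) = -21, x_1 = -3 - -21/8 = -3/8
Step 2: f'(-3/8) = 0, x_2 = -3/8 (converged)
Newton's method converges in 1 step for quadratics.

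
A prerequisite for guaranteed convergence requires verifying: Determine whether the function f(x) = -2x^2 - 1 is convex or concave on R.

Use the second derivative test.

f(x) = -2x^2 - 1
f'(x) = -4x + 0
f''(x) = -4
Since f''(x) = -4 < 0 for all x, f is concave on R.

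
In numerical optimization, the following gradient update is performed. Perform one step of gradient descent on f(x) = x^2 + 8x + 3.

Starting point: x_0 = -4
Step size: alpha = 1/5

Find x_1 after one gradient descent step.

f(x) = x^2 + 8x + 3
f'(x) = 2x + 8
f'(-4) = 2*-4 + (8) = 0
x_1 = x_0 - alpha * f'(x_0) = -4 - 1/5 * 0 = -4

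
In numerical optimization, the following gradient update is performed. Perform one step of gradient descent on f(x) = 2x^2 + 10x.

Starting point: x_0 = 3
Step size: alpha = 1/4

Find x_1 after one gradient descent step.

f(x) = 2x^2 + 10x
f'(x) = 4x + 10
f'(3) = 4*3 + (10) = 22
x_1 = x_0 - alpha * f'(x_0) = 3 - 1/4 * 22 = -5/2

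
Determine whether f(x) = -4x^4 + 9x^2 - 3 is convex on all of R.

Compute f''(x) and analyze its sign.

f(x) = -4x^4 + 9x^2 - 3
f'(x) = -16x^3 + 18x
f''(x) = -48x^2 + 18
f''(x) = -48x^2 + 18 -> -inf as |x| -> inf
Therefore, f is not globally convex on R.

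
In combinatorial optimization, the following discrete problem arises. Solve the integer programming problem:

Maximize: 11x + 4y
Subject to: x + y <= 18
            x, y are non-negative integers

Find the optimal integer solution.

Objective: 11x + 4y, constraint: x + y <= 18
Coefficient of x is 11 >= coefficient of y is 4, so allocate the entire budget to x.
Optimal: x = 18, y = 0, value = 198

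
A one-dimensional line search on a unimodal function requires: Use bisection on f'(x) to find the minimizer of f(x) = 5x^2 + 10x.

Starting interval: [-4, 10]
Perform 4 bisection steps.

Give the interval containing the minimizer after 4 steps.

Finding critical point of f(x) = 5x^2 + 10x using bisection on f'(x) = 10x + 10.
f'(x) = 0 when x = -1.
Starting interval: [-4, 10]
Step 1: mid = 3, f'(mid) = 40, new interval = [-4, 3]
Step 2: mid = -1/2, f'(mid) = 5, new interval = [-4, -1/2]
Step 3: mid = -9/4, f'(mid) = -25/2, new interval = [-9/4, -1/2]
Step 4: mid = -11/8, f'(mid) = -15/4, new interval = [-11/8, -1/2]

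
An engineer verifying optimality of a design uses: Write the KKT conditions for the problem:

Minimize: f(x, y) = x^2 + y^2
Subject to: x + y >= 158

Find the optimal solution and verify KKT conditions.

KKT conditions for min x^2 + y^2 s.t. x + y >= 158:
Stationarity: 2x = mu, 2y = mu
So x = y = mu/2.
Complementary slackness: mu*(x + y - 158) = 0
Primal feasibility: x + y >= 158; dual feasibility: mu >= 0
If mu = 0 then x = y = 0, but 0 + 0 < 158 is infeasible, so the constraint is active.
Constraint active: x + y = 2*(mu/2) = 158 => mu = 158
x = y = 79, f = 12482
Verify: stationarity 2*79 = 158 = mu; primal 79 + 79 = 158 >= 158; dual mu = 158 >= 0; complementary slackness 158*(158 - 158) = 0. All KKT conditions hold.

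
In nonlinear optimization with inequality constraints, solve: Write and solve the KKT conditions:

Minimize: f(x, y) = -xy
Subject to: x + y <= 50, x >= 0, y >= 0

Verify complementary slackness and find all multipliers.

Problem: min -xy s.t. x + y <= 50 (multiplier lambda), x >= 0 (mu_x), y >= 0 (mu_y)
KKT stationarity: -y + lambda - mu_x = 0, -x + lambda - mu_y = 0, with lambda, mu_x, mu_y >= 0
Complementary slackness: lambda*(x + y - 50) = 0, mu_x*x = 0, mu_y*y = 0
If lambda = 0: y = -mu_x <= 0 and x = -mu_y <= 0 force x = y = 0 with f = 0; but x = y = 25 is feasible with f = -625 < 0, so this is not the minimum. Hence lambda > 0 and x + y = 50.
Try x > 0, y > 0 (so mu_x = mu_y = 0): y = lambda, x = lambda => x = y = lambda
x + y = 50 => 2*lambda = 50 => lambda = 25
x* = y* = 25 > 0, consistent with mu_x = mu_y = 0.
(Any feasible point with x = 0 or y = 0 has f = 0 > -625, so the minimum is not on those boundaries.)
min(-xy) = -625 (i.e. max xy = 625)
Multipliers: lambda = 25, mu_x = 0, mu_y = 0
Complementary slackness: lambda*(x + y - 50) = 25*(25 + 25 - 50) = 0, mu_x*x = 0*25 = 0, mu_y*y = 0*25 = 0. Satisfied.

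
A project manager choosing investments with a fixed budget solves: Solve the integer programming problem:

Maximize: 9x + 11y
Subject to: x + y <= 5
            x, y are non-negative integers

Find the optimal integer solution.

Objective: 9x + 11y, constraint: x + y <= 5
Coefficient of y is 11 > coefficient of x is 9, so allocate the entire budget to y.
Optimal: x = 0, y = 5, value = 55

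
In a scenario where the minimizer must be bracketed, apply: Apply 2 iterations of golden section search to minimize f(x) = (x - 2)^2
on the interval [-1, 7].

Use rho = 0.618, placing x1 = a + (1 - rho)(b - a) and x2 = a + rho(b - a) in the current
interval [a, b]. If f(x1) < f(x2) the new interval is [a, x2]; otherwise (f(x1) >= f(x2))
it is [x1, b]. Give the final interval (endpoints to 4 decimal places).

Golden section search for min of f(x) = (x - 2)^2 on [-1, 7].
Each step: x1 = a + (1 - rho)(b - a), x2 = a + rho(b - a); if f(x1) < f(x2) keep [a, x2], otherwise keep [x1, b].
Step 1: [-1.0000, 7.0000], x1=2.0560 (f=0.0031), x2=3.9440 (f=3.7791); f(x1) < f(x2) => keep [-1.0000, 3.9440]
Step 2: [-1.0000, 3.9440], x1=0.8886 (f=1.2352), x2=2.0554 (f=0.0031); f(x1) > f(x2) => keep [0.8886, 3.9440]
Final interval: [0.8886, 3.9440]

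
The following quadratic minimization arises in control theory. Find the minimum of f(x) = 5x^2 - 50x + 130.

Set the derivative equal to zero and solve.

f(x) = 5x^2 - 50x + 130
f'(x) = 10x + (-50) = 0
x = 50/10 = 5
f(5) = 5
Since f''(x) = 10 > 0, this is a minimum.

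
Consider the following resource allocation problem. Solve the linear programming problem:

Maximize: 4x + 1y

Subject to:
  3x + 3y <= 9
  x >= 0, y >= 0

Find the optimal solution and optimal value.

The feasible region has vertices at [(0, 0), (3, 0), (0, 3)].
Checking objective 4x + 1y at each vertex:
  (0, 0): 4*0 + 1*0 = 0
  (3, 0): 4*3 + 1*0 = 12
  (0, 3): 4*0 + 1*3 = 3
Maximum is 12 at (3, 0).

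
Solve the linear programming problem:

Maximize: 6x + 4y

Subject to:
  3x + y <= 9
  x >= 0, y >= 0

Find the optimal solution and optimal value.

The feasible region has vertices at [(0, 0), (3, 0), (0, 9)].
Checking objective 6x + 4y at each vertex:
  (0, 0): 6*0 + 4*0 = 0
  (3, 0): 6*3 + 4*0 = 18
  (0, 9): 6*0 + 4*9 = 36
Maximum is 36 at (0, 9).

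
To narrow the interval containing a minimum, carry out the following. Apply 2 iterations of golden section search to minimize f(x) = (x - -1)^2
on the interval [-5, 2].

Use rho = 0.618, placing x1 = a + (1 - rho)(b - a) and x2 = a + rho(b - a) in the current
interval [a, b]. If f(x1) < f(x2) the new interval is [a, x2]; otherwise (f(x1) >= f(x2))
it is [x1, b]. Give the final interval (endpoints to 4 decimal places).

Golden section search for min of f(x) = (x - -1)^2 on [-5, 2].
Each step: x1 = a + (1 - rho)(b - a), x2 = a + rho(b - a); if f(x1) < f(x2) keep [a, x2], otherwise keep [x1, b].
Step 1: [-5.0000, 2.0000], x1=-2.3260 (f=1.7583), x2=-0.6740 (f=0.1063); f(x1) > f(x2) => keep [-2.3260, 2.0000]
Step 2: [-2.3260, 2.0000], x1=-0.6735 (f=0.1066), x2=0.3475 (f=1.8157); f(x1) < f(x2) => keep [-2.3260, 0.3475]
Final interval: [-2.3260, 0.3475]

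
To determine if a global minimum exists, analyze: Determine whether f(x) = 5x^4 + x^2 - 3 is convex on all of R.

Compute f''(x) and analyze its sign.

f(x) = 5x^4 + x^2 - 3
f'(x) = 20x^3 + 2x
f''(x) = 60x^2 + 2
f''(x) = 60x^2 + 2 >= 2 > 0 for all x
Therefore, f is convex on R.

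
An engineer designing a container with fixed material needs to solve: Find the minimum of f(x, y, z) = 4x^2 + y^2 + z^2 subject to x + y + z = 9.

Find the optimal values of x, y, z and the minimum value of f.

Using Lagrange multipliers on f = 4x^2 + y^2 + z^2 with constraint x + y + z = 9:
Conditions: 2*4*x = lambda, 2*1*y = lambda, 2*1*z = lambda
So x = lambda/8, y = lambda/2, z = lambda/2
Substituting into constraint: lambda * (9/8) = 9
lambda = 8
x = 1, y = 4, z = 4
Minimum value = 36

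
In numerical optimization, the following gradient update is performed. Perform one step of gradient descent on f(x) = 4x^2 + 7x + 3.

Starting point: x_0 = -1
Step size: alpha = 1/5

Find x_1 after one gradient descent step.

f(x) = 4x^2 + 7x + 3
f'(x) = 8x + 7
f'(-1) = 8*-1 + (7) = -1
x_1 = x_0 - alpha * f'(x_0) = -1 - 1/5 * -1 = -4/5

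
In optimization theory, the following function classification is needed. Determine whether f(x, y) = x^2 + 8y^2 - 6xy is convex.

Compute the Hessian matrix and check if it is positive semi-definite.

f(x,y) = x^2 + 8y^2 - 6xy
Hessian H = [[2, -6], [-6, 16]]
trace(H) = 18, det(H) = -4
Eigenvalues: (18 +/- sqrt(340)) / 2 = 18.22, -0.2195
Since not both eigenvalues positive, f is neither convex nor concave.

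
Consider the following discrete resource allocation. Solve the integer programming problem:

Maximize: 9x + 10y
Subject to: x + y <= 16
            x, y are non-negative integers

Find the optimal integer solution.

Objective: 9x + 10y, constraint: x + y <= 16
Coefficient of y is 10 > coefficient of x is 9, so allocate the entire budget to y.
Optimal: x = 0, y = 16, value = 160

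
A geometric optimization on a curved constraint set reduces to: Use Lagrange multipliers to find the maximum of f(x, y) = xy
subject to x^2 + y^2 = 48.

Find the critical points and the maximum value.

Lagrange conditions: y = 2*lambda*x and x = 2*lambda*y
If x = 0 then y = 0, violating the constraint, so x, y != 0.
Dividing: y/x = x/y => x^2 = y^2 => y = x or y = -x
Constraint: 2x^2 = 48 => x^2 = 24 => x = +/-sqrt(24)
Critical points: (sqrt(24), sqrt(24)), (-sqrt(24), -sqrt(24)), (sqrt(24), -sqrt(24)), (-sqrt(24), sqrt(24))
  y = x:  xy = x^2 = 24  at (sqrt(24), sqrt(24)) and (-sqrt(24), -sqrt(24))
  y = -x: xy = -x^2 = -24 at (sqrt(24), -sqrt(24)) and (-sqrt(24), sqrt(24))
Maximum xy = 24 at (sqrt(24), sqrt(24)) and (-sqrt(24), -sqrt(24))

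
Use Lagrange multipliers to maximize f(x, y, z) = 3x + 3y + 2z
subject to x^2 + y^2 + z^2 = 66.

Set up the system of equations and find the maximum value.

Lagrange conditions: 3 = 2*lambda*x, 3 = 2*lambda*y, 2 = 2*lambda*z
So x:3 = y:3 = z:2, i.e. x = 3t, y = 3t, z = 2t
Constraint: t^2*(3^2 + 3^2 + 2^2) = 66
  t^2 * 22 = 66  =>  t = sqrt(3)
Maximum = 3*3t + 3*3t + 2*2t = 22*sqrt(3) = sqrt(1452)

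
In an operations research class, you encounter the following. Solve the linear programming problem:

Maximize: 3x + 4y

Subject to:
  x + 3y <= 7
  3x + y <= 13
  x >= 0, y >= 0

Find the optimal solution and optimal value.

Feasible vertices: (0, 0), (0, 7/3), (4, 1), (13/3, 0)
Objective 3x + 4y at each:
  (0, 0): 0
  (0, 7/3): 28/3
  (4, 1): 16
  (13/3, 0): 13
Maximum is 16 at (4, 1).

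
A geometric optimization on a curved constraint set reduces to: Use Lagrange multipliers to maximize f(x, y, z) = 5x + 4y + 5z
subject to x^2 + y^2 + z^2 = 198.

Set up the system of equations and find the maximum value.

Lagrange conditions: 5 = 2*lambda*x, 4 = 2*lambda*y, 5 = 2*lambda*z
So x:5 = y:4 = z:5, i.e. x = 5t, y = 4t, z = 5t
Constraint: t^2*(5^2 + 4^2 + 5^2) = 198
  t^2 * 66 = 198  =>  t = sqrt(3)
Maximum = 5*5t + 4*4t + 5*5t = 66*sqrt(3) = sqrt(13068)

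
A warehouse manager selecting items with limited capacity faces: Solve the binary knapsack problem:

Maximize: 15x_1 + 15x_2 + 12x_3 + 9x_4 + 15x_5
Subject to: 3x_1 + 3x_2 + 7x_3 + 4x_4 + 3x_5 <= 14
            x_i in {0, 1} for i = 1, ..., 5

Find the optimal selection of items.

Items: item 1 (v=15, w=3), item 2 (v=15, w=3), item 3 (v=12, w=7), item 4 (v=9, w=4), item 5 (v=15, w=3)
Capacity: 14
Checking all 32 subsets (w = total weight, v = total value):
  {}: w = 0, v = 0
  {1}: w = 3, v = 15
  {2}: w = 3, v = 15
  {3}: w = 7, v = 12
  {4}: w = 4, v = 9
  {5}: w = 3, v = 15
  {1, 2}: w = 6, v = 30
  {1, 3}: w = 10, v = 27
  {1, 4}: w = 7, v = 24
  {1, 5}: w = 6, v = 30
  {2, 3}: w = 10, v = 27
  {2, 4}: w = 7, v = 24
  {2, 5}: w = 6, v = 30
  {3, 4}: w = 11, v = 21
  {3, 5}: w = 10, v = 27
  {4, 5}: w = 7, v = 24
  {1, 2, 3}: w = 13, v = 42
  {1, 2, 4}: w = 10, v = 39
  {1, 2, 5}: w = 9, v = 45
  {1, 3, 4}: w = 14, v = 36
  {1, 3, 5}: w = 13, v = 42
  {1, 4, 5}: w = 10, v = 39
  {2, 3, 4}: w = 14, v = 36
  {2, 3, 5}: w = 13, v = 42
  {2, 4, 5}: w = 10, v = 39
  {3, 4, 5}: w = 14, v = 36
  {1, 2, 3, 4}: w = 17 > 14, infeasible
  {1, 2, 3, 5}: w = 16 > 14, infeasible
  {1, 2, 4, 5}: w = 13, v = 54
  {1, 3, 4, 5}: w = 17 > 14, infeasible
  {2, 3, 4, 5}: w = 17 > 14, infeasible
  {1, 2, 3, 4, 5}: w = 20 > 14, infeasible
Best feasible subset: items [1, 2, 4, 5]
Total weight: 13 <= 14, total value: 54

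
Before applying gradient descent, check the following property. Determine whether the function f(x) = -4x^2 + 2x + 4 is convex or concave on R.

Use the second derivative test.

f(x) = -4x^2 + 2x + 4
f'(x) = -8x + 2
f''(x) = -8
Since f''(x) = -8 < 0 for all x, f is concave on R.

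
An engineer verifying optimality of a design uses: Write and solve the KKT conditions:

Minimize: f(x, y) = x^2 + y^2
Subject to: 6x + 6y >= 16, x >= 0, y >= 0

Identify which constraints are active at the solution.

KKT conditions for min x^2 + y^2 s.t. 6x + 6y >= 16, x >= 0, y >= 0:
Stationarity: 2x = mu*6 + mu_x, 2y = mu*6 + mu_y, with mu, mu_x, mu_y >= 0
Complementary slackness: mu*(6x + 6y - 16) = 0, mu_x*x = 0, mu_y*y = 0
(0, 0) is infeasible (6*0 + 6*0 < 16), so if mu = 0 stationarity would force x = mu_x/2 >= 0, y = mu_y/2 >= 0 with mu_x*x = mu_y*y = 0, i.e. x = y = 0: contradiction. Hence mu > 0 and 6x + 6y = 16 is active.
Try x > 0, y > 0 (so mu_x = mu_y = 0): x = 6*mu/2, y = 6*mu/2
Substitute: 6*(6*mu/2) + 6*(6*mu/2) = 16
  mu*72/2 = 16 => mu = 4/9
x* = 4/3 > 0, y* = 4/3 > 0, consistent with mu_x = mu_y = 0.
f is convex and the constraints are linear, so this KKT point is the global minimum.
f* = 32/9
Active constraints: 6x + 6y >= 16 (holds with equality, mu = 4/9 > 0); x >= 0 and y >= 0 are inactive (mu_x = mu_y = 0).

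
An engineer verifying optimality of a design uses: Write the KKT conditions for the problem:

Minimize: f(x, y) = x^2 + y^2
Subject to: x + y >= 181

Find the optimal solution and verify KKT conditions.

KKT conditions for min x^2 + y^2 s.t. x + y >= 181:
Stationarity: 2x = mu, 2y = mu
So x = y = mu/2.
Complementary slackness: mu*(x + y - 181) = 0
Primal feasibility: x + y >= 181; dual feasibility: mu >= 0
If mu = 0 then x = y = 0, but 0 + 0 < 181 is infeasible, so the constraint is active.
Constraint active: x + y = 2*(mu/2) = 181 => mu = 181
x = y = 181/2, f = 32761/2
Verify: stationarity 2*(181/2) = 181 = mu; primal 181/2 + 181/2 = 181 >= 181; dual mu = 181 >= 0; complementary slackness 181*(181 - 181) = 0. All KKT conditions hold.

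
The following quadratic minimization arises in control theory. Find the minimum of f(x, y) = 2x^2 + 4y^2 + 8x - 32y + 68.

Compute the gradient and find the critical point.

f(x,y) = 2x^2 + 4y^2 + 8x - 32y + 68
df/dx = 4x + (8) = 0  =>  x = -2
df/dy = 8y + (-32) = 0  =>  y = 4
f(-2, 4) = 2*(-2)^2 + 4*(4)^2 + 8*(-2) + -32*(4) + 68 = -4
Hessian is diagonal with entries 4, 8 > 0, so this is a minimum.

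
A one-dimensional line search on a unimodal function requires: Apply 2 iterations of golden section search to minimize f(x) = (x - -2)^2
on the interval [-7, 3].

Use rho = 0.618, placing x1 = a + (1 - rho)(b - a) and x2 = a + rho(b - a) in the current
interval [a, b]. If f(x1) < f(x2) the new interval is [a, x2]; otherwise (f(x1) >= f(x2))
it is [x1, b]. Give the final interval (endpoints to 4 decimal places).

Golden section search for min of f(x) = (x - -2)^2 on [-7, 3].
Each step: x1 = a + (1 - rho)(b - a), x2 = a + rho(b - a); if f(x1) < f(x2) keep [a, x2], otherwise keep [x1, b].
Step 1: [-7.0000, 3.0000], x1=-3.1800 (f=1.3924), x2=-0.8200 (f=1.3924); f(x1) = f(x2) (tie, not '<') => keep [-3.1800, 3.0000]
Step 2: [-3.1800, 3.0000], x1=-0.8192 (f=1.3942), x2=0.6392 (f=6.9656); f(x1) < f(x2) => keep [-3.1800, 0.6392]
Final interval: [-3.1800, 0.6392]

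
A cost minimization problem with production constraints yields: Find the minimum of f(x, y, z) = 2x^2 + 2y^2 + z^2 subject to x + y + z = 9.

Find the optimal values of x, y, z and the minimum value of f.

Using Lagrange multipliers on f = 2x^2 + 2y^2 + z^2 with constraint x + y + z = 9:
Conditions: 2*2*x = lambda, 2*2*y = lambda, 2*1*z = lambda
So x = lambda/4, y = lambda/4, z = lambda/2
Substituting into constraint: lambda * (1) = 9
lambda = 9
x = 9/4, y = 9/4, z = 9/2
Minimum value = 81/2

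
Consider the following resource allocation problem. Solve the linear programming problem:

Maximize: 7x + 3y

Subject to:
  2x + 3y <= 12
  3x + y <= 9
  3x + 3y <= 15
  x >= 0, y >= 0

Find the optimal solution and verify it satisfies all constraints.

Feasible vertices: (0, 0), (0, 4), (15/7, 18/7), (3, 0)
Objective 7x + 3y at each vertex:
  (0, 0): 0
  (0, 4): 12
  (15/7, 18/7): 159/7
  (3, 0): 21
Maximum is 159/7 at (15/7, 18/7).
Verify constraints at (x, y) = (15/7, 18/7):
  2*(15/7) + 3*(18/7) = 12 <= 12 (active)
  3*(15/7) + 1*(18/7) = 9 <= 9 (active)
  3*(15/7) + 3*(18/7) = 99/7 <= 15
  x = 15/7 >= 0, y = 18/7 >= 0. All constraints satisfied.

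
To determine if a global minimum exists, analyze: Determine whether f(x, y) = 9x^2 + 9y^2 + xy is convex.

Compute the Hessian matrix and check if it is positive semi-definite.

f(x,y) = 9x^2 + 9y^2 + xy
Hessian H = [[18, 1], [1, 18]]
trace(H) = 36, det(H) = 323
Eigenvalues: (36 +/- sqrt(4)) / 2 = 19, 17
Since both eigenvalues > 0, f is convex.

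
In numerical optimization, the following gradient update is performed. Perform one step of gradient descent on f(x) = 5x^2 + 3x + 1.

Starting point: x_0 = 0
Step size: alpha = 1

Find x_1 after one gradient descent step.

f(x) = 5x^2 + 3x + 1
f'(x) = 10x + 3
f'(0) = 10*0 + (3) = 3
x_1 = x_0 - alpha * f'(x_0) = 0 - 1 * 3 = -3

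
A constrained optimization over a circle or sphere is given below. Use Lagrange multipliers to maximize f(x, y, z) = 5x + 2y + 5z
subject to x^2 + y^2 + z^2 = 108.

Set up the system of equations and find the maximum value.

Lagrange conditions: 5 = 2*lambda*x, 2 = 2*lambda*y, 5 = 2*lambda*z
So x:5 = y:2 = z:5, i.e. x = 5t, y = 2t, z = 5t
Constraint: t^2*(5^2 + 2^2 + 5^2) = 108
  t^2 * 54 = 108  =>  t = sqrt(2)
Maximum = 5*5t + 2*2t + 5*5t = 54*sqrt(2) = sqrt(5832)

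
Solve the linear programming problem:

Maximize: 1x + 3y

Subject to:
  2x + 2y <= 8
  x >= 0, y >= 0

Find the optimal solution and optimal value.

The feasible region has vertices at [(0, 0), (4, 0), (0, 4)].
Checking objective 1x + 3y at each vertex:
  (0, 0): 1*0 + 3*0 = 0
  (4, 0): 1*4 + 3*0 = 4
  (0, 4): 1*0 + 3*4 = 12
Maximum is 12 at (0, 4).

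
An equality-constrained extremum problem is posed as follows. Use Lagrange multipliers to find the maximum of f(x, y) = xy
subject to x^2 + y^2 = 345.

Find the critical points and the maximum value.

Lagrange conditions: y = 2*lambda*x and x = 2*lambda*y
If x = 0 then y = 0, violating the constraint, so x, y != 0.
Dividing: y/x = x/y => x^2 = y^2 => y = x or y = -x
Constraint: 2x^2 = 345 => x^2 = 345/2 => x = +/-sqrt(345/2)
Critical points: (sqrt(345/2), sqrt(345/2)), (-sqrt(345/2), -sqrt(345/2)), (sqrt(345/2), -sqrt(345/2)), (-sqrt(345/2), sqrt(345/2))
  y = x:  xy = x^2 = 345/2  at (sqrt(345/2), sqrt(345/2)) and (-sqrt(345/2), -sqrt(345/2))
  y = -x: xy = -x^2 = -345/2 at (sqrt(345/2), -sqrt(345/2)) and (-sqrt(345/2), sqrt(345/2))
Maximum xy = 345/2 at (sqrt(345/2), sqrt(345/2)) and (-sqrt(345/2), -sqrt(345/2))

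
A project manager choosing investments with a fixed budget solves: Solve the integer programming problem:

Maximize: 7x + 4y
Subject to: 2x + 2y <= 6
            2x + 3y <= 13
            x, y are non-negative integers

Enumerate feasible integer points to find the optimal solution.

Constraint 1: 2x + 2y <= 6
Constraint 2: 2x + 3y <= 13
Feasible x range (need y >= 0): 0 <= x <= min(6/2, 13/2) => x in {0, ..., 3}.
Enumerate feasible integer points row by row (the coefficient of y is 4 > 0, so for each x the largest feasible y gives the best value):
  x = 0: y <= min((6 - 2*0)/2, (13 - 2*0)/3) => y in {0, ..., 3}; best 7*0 + 4*3 = 12
  x = 1: y <= min((6 - 2*1)/2, (13 - 2*1)/3) => y in {0, ..., 2}; best 7*1 + 4*2 = 15
  x = 2: y <= min((6 - 2*2)/2, (13 - 2*2)/3) => y in {0, ..., 1}; best 7*2 + 4*1 = 18
  x = 3: y <= min((6 - 2*3)/2, (13 - 2*3)/3) => y in {0}; best 7*3 + 4*0 = 21
The maximum 7x + 4y = 21 is achieved at x = 3, y = 0.
Check: 2*3 + 2*0 = 6 <= 6 and 2*3 + 3*0 = 6 <= 13.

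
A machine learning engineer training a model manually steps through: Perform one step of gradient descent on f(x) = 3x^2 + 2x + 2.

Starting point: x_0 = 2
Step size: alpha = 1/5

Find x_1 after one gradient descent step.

f(x) = 3x^2 + 2x + 2
f'(x) = 6x + 2
f'(2) = 6*2 + (2) = 14
x_1 = x_0 - alpha * f'(x_0) = 2 - 1/5 * 14 = -4/5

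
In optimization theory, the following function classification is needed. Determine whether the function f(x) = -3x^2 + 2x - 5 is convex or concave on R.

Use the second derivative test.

f(x) = -3x^2 + 2x - 5
f'(x) = -6x + 2
f''(x) = -6
Since f''(x) = -6 < 0 for all x, f is concave on R.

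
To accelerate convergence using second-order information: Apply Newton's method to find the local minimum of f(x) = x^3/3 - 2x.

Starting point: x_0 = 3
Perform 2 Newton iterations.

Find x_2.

f(x) = x^3/3 - 2x
f'(x) = x^2 - 2, f''(x) = 2x
Newton update: x_{n+1} = x_n - (x_n^2 - 2)/(2*x_n)
Step 1: x_0 = 3, f'=7, f''=6, x_1 = 11/6
Step 2: x_1 = 11/6, f'=49/36, f''=11/3, x_2 = 193/132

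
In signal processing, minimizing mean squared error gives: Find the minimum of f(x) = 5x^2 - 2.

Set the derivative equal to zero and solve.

f(x) = 5x^2 - 2
f'(x) = 10x + (0) = 0
x = 0/10 = 0
f(0) = -2
Since f''(x) = 10 > 0, this is a minimum.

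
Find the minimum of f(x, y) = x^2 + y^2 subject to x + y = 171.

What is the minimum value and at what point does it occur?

Substitute y = 171 - x into f(x,y) = x^2 + y^2:
g(x) = x^2 + (171 - x)^2 = 2x^2 - 342x + 29241
g'(x) = 4x - 342 = 0  =>  x = 171/2
y = 171 - 171/2 = 171/2
Minimum value = (171/2)^2 + (171/2)^2 = 29241/2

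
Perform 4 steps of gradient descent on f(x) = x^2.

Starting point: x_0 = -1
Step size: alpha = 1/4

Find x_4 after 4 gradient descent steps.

f(x) = x^2, f'(x) = 2x + (0)
Step 1: f'(-1) = -2, x_1 = -1 - 1/4 * -2 = -1/2
Step 2: f'(-1/2) = -1, x_2 = -1/2 - 1/4 * -1 = -1/4
Step 3: f'(-1/4) = -1/2, x_3 = -1/4 - 1/4 * -1/2 = -1/8
Step 4: f'(-1/8) = -1/4, x_4 = -1/8 - 1/4 * -1/4 = -1/16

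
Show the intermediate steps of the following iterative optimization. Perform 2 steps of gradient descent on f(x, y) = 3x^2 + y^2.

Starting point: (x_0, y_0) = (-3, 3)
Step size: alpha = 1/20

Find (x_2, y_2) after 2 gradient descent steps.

f(x,y) = 3x^2 + y^2
grad_x = 6x + 0y, grad_y = 2y + 0x
Step 1: grad = (-18, 6), (-21/10, 27/10)
Step 2: grad = (-63/5, 27/5), (-147/100, 243/100)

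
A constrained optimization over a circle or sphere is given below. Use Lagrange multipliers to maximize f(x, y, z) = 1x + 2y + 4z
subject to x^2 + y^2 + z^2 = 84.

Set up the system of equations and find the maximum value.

Lagrange conditions: 1 = 2*lambda*x, 2 = 2*lambda*y, 4 = 2*lambda*z
So x:1 = y:2 = z:4, i.e. x = 1t, y = 2t, z = 4t
Constraint: t^2*(1^2 + 2^2 + 4^2) = 84
  t^2 * 21 = 84  =>  t = sqrt(4)
Maximum = 1*1t + 2*2t + 4*4t = 21*sqrt(4) = 42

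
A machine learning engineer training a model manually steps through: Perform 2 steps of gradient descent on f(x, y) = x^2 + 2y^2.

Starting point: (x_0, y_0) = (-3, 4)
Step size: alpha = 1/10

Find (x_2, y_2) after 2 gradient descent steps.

f(x,y) = x^2 + 2y^2
grad_x = 2x + 0y, grad_y = 4y + 0x
Step 1: grad = (-6, 16), (-12/5, 12/5)
Step 2: grad = (-24/5, 48/5), (-48/25, 36/25)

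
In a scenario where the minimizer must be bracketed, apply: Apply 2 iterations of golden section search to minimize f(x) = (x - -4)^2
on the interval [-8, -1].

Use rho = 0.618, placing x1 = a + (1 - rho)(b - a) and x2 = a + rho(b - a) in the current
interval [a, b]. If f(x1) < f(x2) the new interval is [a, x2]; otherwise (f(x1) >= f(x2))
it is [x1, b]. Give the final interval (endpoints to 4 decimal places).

Golden section search for min of f(x) = (x - -4)^2 on [-8, -1].
Each step: x1 = a + (1 - rho)(b - a), x2 = a + rho(b - a); if f(x1) < f(x2) keep [a, x2], otherwise keep [x1, b].
Step 1: [-8.0000, -1.0000], x1=-5.3260 (f=1.7583), x2=-3.6740 (f=0.1063); f(x1) > f(x2) => keep [-5.3260, -1.0000]
Step 2: [-5.3260, -1.0000], x1=-3.6735 (f=0.1066), x2=-2.6525 (f=1.8157); f(x1) < f(x2) => keep [-5.3260, -2.6525]
Final interval: [-5.3260, -2.6525]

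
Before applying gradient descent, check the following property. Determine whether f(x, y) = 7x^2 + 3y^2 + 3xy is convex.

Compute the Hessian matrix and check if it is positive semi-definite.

f(x,y) = 7x^2 + 3y^2 + 3xy
Hessian H = [[14, 3], [3, 6]]
trace(H) = 20, det(H) = 75
Eigenvalues: (20 +/- sqrt(100)) / 2 = 15, 5
Since both eigenvalues > 0, f is convex.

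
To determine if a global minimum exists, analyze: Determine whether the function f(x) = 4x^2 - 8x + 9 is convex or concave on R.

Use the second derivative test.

f(x) = 4x^2 - 8x + 9
f'(x) = 8x - 8
f''(x) = 8
Since f''(x) = 8 > 0 for all x, f is convex on R.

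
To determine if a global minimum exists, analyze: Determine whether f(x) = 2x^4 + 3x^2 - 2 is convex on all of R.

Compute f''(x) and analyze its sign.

f(x) = 2x^4 + 3x^2 - 2
f'(x) = 8x^3 + 6x
f''(x) = 24x^2 + 6
f''(x) = 24x^2 + 6 >= 6 > 0 for all x
Therefore, f is convex on R.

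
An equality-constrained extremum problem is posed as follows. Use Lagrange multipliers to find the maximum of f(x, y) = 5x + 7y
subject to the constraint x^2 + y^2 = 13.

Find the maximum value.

Set up Lagrange conditions: grad f = lambda * grad g
  5 = 2*lambda*x
  7 = 2*lambda*y
From these: x/y = 5/7, so x = 5t, y = 7t for some t.
Substitute into constraint: (5t)^2 + (7t)^2 = 13
  t^2 * 74 = 13
  t = sqrt(13/74)
Maximum = 5*x + 7*y = (5^2 + 7^2)*t = 74 * sqrt(13/74) = sqrt(962)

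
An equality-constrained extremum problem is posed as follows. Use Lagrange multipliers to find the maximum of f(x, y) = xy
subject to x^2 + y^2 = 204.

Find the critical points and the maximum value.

Lagrange conditions: y = 2*lambda*x and x = 2*lambda*y
If x = 0 then y = 0, violating the constraint, so x, y != 0.
Dividing: y/x = x/y => x^2 = y^2 => y = x or y = -x
Constraint: 2x^2 = 204 => x^2 = 102 => x = +/-sqrt(102)
Critical points: (sqrt(102), sqrt(102)), (-sqrt(102), -sqrt(102)), (sqrt(102), -sqrt(102)), (-sqrt(102), sqrt(102))
  y = x:  xy = x^2 = 102  at (sqrt(102), sqrt(102)) and (-sqrt(102), -sqrt(102))
  y = -x: xy = -x^2 = -102 at (sqrt(102), -sqrt(102)) and (-sqrt(102), sqrt(102))
Maximum xy = 102 at (sqrt(102), sqrt(102)) and (-sqrt(102), -sqrt(102))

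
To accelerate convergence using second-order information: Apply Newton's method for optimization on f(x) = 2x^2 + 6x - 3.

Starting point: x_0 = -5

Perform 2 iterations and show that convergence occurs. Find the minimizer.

f(x) = 2x^2 + 6x - 3, f'(x) = 4x + (6), f''(x) = 4
Step 1: f'(-5) = -14, x_1 = -5 - -14/4 = -3/2
Step 2: f'(-3/2) = 0, x_2 = -3/2 (converged)
Newton's method converges in 1 step for quadratics.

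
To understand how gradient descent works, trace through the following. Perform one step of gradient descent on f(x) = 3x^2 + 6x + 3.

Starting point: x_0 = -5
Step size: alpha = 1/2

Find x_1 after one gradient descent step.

f(x) = 3x^2 + 6x + 3
f'(x) = 6x + 6
f'(-5) = 6*-5 + (6) = -24
x_1 = x_0 - alpha * f'(x_0) = -5 - 1/2 * -24 = 7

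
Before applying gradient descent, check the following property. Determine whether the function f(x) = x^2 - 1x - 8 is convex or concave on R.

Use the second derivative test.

f(x) = x^2 - 1x - 8
f'(x) = 2x - 1
f''(x) = 2
Since f''(x) = 2 > 0 for all x, f is convex on R.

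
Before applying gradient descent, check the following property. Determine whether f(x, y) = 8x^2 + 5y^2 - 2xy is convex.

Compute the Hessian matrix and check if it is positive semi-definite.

f(x,y) = 8x^2 + 5y^2 - 2xy
Hessian H = [[16, -2], [-2, 10]]
trace(H) = 26, det(H) = 156
Eigenvalues: (26 +/- sqrt(52)) / 2 = 16.61, 9.394
Since both eigenvalues > 0, f is convex.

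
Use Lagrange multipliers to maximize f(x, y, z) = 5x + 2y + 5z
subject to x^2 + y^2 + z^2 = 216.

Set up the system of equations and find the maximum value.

Lagrange conditions: 5 = 2*lambda*x, 2 = 2*lambda*y, 5 = 2*lambda*z
So x:5 = y:2 = z:5, i.e. x = 5t, y = 2t, z = 5t
Constraint: t^2*(5^2 + 2^2 + 5^2) = 216
  t^2 * 54 = 216  =>  t = sqrt(4)
Maximum = 5*5t + 2*2t + 5*5t = 54*sqrt(4) = 108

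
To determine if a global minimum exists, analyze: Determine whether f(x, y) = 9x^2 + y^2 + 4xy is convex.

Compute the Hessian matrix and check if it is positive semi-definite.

f(x,y) = 9x^2 + y^2 + 4xy
Hessian H = [[18, 4], [4, 2]]
trace(H) = 20, det(H) = 20
Eigenvalues: (20 +/- sqrt(320)) / 2 = 18.94, 1.056
Since both eigenvalues > 0, f is convex.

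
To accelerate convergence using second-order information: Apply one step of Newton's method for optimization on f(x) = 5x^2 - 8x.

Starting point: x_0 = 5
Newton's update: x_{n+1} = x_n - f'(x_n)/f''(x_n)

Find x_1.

f(x) = 5x^2 - 8x
f'(x) = 10x + (-8), f''(x) = 10
Newton step: x_1 = x_0 - f'(x_0)/f''(x_0)
f'(5) = 42
x_1 = 5 - 42/10 = 4/5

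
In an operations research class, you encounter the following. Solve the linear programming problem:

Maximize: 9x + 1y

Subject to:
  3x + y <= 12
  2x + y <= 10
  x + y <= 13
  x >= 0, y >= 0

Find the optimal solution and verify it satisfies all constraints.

Feasible vertices: (0, 0), (0, 10), (2, 6), (4, 0)
Objective 9x + 1y at each vertex:
  (0, 0): 0
  (0, 10): 10
  (2, 6): 24
  (4, 0): 36
Maximum is 36 at (4, 0).
Verify constraints at (x, y) = (4, 0):
  3*4 + 1*0 = 12 <= 12 (active)
  2*4 + 1*0 = 8 <= 10
  1*4 + 1*0 = 4 <= 13
  x = 4 >= 0, y = 0 >= 0. All constraints satisfied.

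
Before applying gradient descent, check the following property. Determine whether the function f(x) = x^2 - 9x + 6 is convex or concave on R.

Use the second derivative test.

f(x) = x^2 - 9x + 6
f'(x) = 2x - 9
f''(x) = 2
Since f''(x) = 2 > 0 for all x, f is convex on R.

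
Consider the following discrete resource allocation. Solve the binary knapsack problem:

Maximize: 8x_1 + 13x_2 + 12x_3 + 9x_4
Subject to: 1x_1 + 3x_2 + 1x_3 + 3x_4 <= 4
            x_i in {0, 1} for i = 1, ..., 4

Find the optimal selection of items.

Items: item 1 (v=8, w=1), item 2 (v=13, w=3), item 3 (v=12, w=1), item 4 (v=9, w=3)
Capacity: 4
Checking all 16 subsets (w = total weight, v = total value):
  {}: w = 0, v = 0
  {1}: w = 1, v = 8
  {2}: w = 3, v = 13
  {3}: w = 1, v = 12
  {4}: w = 3, v = 9
  {1, 2}: w = 4, v = 21
  {1, 3}: w = 2, v = 20
  {1, 4}: w = 4, v = 17
  {2, 3}: w = 4, v = 25
  {2, 4}: w = 6 > 4, infeasible
  {3, 4}: w = 4, v = 21
  {1, 2, 3}: w = 5 > 4, infeasible
  {1, 2, 4}: w = 7 > 4, infeasible
  {1, 3, 4}: w = 5 > 4, infeasible
  {2, 3, 4}: w = 7 > 4, infeasible
  {1, 2, 3, 4}: w = 8 > 4, infeasible
Best feasible subset: items [2, 3]
Total weight: 4 <= 4, total value: 25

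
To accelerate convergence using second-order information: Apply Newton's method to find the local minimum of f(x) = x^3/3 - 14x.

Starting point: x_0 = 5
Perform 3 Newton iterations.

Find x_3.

f(x) = x^3/3 - 14x
f'(x) = x^2 - 14, f''(x) = 2x
Newton update: x_{n+1} = x_n - (x_n^2 - 14)/(2*x_n)
Step 1: x_0 = 5, f'=11, f''=10, x_1 = 39/10
Step 2: x_1 = 39/10, f'=121/100, f''=39/5, x_2 = 2921/780
Step 3: x_2 = 2921/780, f'=14641/608400, f''=2921/390, x_3 = 17049841/4556760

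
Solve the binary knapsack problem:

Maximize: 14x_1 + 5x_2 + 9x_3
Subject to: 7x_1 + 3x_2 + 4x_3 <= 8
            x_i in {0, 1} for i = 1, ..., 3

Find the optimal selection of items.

Items: item 1 (v=14, w=7), item 2 (v=5, w=3), item 3 (v=9, w=4)
Capacity: 8
Checking all 8 subsets (w = total weight, v = total value):
  {}: w = 0, v = 0
  {1}: w = 7, v = 14
  {2}: w = 3, v = 5
  {3}: w = 4, v = 9
  {1, 2}: w = 10 > 8, infeasible
  {1, 3}: w = 11 > 8, infeasible
  {2, 3}: w = 7, v = 14
  {1, 2, 3}: w = 14 > 8, infeasible
Best feasible subset: items [1]
(The same value 14 is also attained by {2, 3}.)
Total weight: 7 <= 8, total value: 14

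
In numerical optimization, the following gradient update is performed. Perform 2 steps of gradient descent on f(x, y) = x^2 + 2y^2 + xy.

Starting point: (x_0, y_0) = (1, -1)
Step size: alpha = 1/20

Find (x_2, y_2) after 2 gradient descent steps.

f(x,y) = x^2 + 2y^2 + xy
grad_x = 2x + 1y, grad_y = 4y + 1x
Step 1: grad = (1, -3), (19/20, -17/20)
Step 2: grad = (21/20, -49/20), (359/400, -291/400)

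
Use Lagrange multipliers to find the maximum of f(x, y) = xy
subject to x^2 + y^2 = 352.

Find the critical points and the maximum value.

Lagrange conditions: y = 2*lambda*x and x = 2*lambda*y
If x = 0 then y = 0, violating the constraint, so x, y != 0.
Dividing: y/x = x/y => x^2 = y^2 => y = x or y = -x
Constraint: 2x^2 = 352 => x^2 = 176 => x = +/-sqrt(176)
Critical points: (sqrt(176), sqrt(176)), (-sqrt(176), -sqrt(176)), (sqrt(176), -sqrt(176)), (-sqrt(176), sqrt(176))
  y = x:  xy = x^2 = 176  at (sqrt(176), sqrt(176)) and (-sqrt(176), -sqrt(176))
  y = -x: xy = -x^2 = -176 at (sqrt(176), -sqrt(176)) and (-sqrt(176), sqrt(176))
Maximum xy = 176 at (sqrt(176), sqrt(176)) and (-sqrt(176), -sqrt(176))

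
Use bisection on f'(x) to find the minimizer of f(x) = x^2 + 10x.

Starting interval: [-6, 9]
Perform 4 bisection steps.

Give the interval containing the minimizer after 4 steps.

Finding critical point of f(x) = x^2 + 10x using bisection on f'(x) = 2x + 10.
f'(x) = 0 when x = -5.
Starting interval: [-6, 9]
Step 1: mid = 3/2, f'(mid) = 13, new interval = [-6, 3/2]
Step 2: mid = -9/4, f'(mid) = 11/2, new interval = [-6, -9/4]
Step 3: mid = -33/8, f'(mid) = 7/4, new interval = [-6, -33/8]
Step 4: mid = -81/16, f'(mid) = -1/8, new interval = [-81/16, -33/8]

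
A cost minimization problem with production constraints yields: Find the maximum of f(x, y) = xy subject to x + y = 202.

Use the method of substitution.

Substitute y = 202 - x into f(x,y) = xy:
g(x) = x(202 - x) = 202x - x^2
g'(x) = 202 - 2x = 0  =>  x = 101
y = 202 - 101 = 101
Maximum value = 101 * 101 = 10201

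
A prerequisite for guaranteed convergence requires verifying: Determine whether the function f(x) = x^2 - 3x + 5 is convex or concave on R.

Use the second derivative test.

f(x) = x^2 - 3x + 5
f'(x) = 2x - 3
f''(x) = 2
Since f''(x) = 2 > 0 for all x, f is convex on R.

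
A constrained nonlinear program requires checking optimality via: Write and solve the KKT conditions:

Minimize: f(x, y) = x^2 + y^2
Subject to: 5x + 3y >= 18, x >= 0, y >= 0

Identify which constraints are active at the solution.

KKT conditions for min x^2 + y^2 s.t. 5x + 3y >= 18, x >= 0, y >= 0:
Stationarity: 2x = mu*5 + mu_x, 2y = mu*3 + mu_y, with mu, mu_x, mu_y >= 0
Complementary slackness: mu*(5x + 3y - 18) = 0, mu_x*x = 0, mu_y*y = 0
(0, 0) is infeasible (5*0 + 3*0 < 18), so if mu = 0 stationarity would force x = mu_x/2 >= 0, y = mu_y/2 >= 0 with mu_x*x = mu_y*y = 0, i.e. x = y = 0: contradiction. Hence mu > 0 and 5x + 3y = 18 is active.
Try x > 0, y > 0 (so mu_x = mu_y = 0): x = 5*mu/2, y = 3*mu/2
Substitute: 5*(5*mu/2) + 3*(3*mu/2) = 18
  mu*34/2 = 18 => mu = 18/17
x* = 45/17 > 0, y* = 27/17 > 0, consistent with mu_x = mu_y = 0.
f is convex and the constraints are linear, so this KKT point is the global minimum.
f* = 162/17
Active constraints: 5x + 3y >= 18 (holds with equality, mu = 18/17 > 0); x >= 0 and y >= 0 are inactive (mu_x = mu_y = 0).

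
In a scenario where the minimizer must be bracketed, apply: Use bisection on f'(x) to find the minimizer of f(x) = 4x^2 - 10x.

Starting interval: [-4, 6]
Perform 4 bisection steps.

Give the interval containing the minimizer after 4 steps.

Finding critical point of f(x) = 4x^2 - 10x using bisection on f'(x) = 8x + -10.
f'(x) = 0 when x = 5/4.
Starting interval: [-4, 6]
Step 1: mid = 1, f'(mid) = -2, new interval = [1, 6]
Step 2: mid = 7/2, f'(mid) = 18, new interval = [1, 7/2]
Step 3: mid = 9/4, f'(mid) = 8, new interval = [1, 9/4]
Step 4: mid = 13/8, f'(mid) = 3, new interval = [1, 13/8]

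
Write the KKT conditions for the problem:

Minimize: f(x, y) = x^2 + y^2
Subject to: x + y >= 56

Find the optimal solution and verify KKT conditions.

KKT conditions for min x^2 + y^2 s.t. x + y >= 56:
Stationarity: 2x = mu, 2y = mu
So x = y = mu/2.
Complementary slackness: mu*(x + y - 56) = 0
Primal feasibility: x + y >= 56; dual feasibility: mu >= 0
If mu = 0 then x = y = 0, but 0 + 0 < 56 is infeasible, so the constraint is active.
Constraint active: x + y = 2*(mu/2) = 56 => mu = 56
x = y = 28, f = 1568
Verify: stationarity 2*28 = 56 = mu; primal 28 + 28 = 56 >= 56; dual mu = 56 >= 0; complementary slackness 56*(56 - 56) = 0. All KKT conditions hold.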